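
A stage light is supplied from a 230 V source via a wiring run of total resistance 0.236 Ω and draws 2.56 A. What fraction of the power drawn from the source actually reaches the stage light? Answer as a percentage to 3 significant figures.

The wiring run carries the full 2.56 A.
P_line = I² R_line = (2.560)² × 0.236 = 1.547 W
P_source = V I = 230 × 2.560 = 588.8 W; P_load = 587.3 W
η = P_load / P_source = 587.3 / 588.8 = 0.9974

99.7 %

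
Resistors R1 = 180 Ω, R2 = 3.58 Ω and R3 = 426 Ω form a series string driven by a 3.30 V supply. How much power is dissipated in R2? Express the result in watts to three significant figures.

0.000105 W

Every series element carries the same I. Get I from the total resistance, then P = I² × R2.
R_total = 180 + 3.58 + 426 = 609.6 Ω
I = V / R_total = 3.30 / 609.6 = 0.005414 A
P_R2 = I² × R2 = (0.005414)² × 3.58 = 0.0001049 W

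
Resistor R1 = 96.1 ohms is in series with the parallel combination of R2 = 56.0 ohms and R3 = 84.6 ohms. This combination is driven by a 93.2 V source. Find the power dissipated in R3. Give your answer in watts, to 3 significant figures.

6.92 W

Reduce the parallel pair to R_p first; the network is then a simple series string.
R_p = (56.0×84.6)/(56.0+84.6) = 33.70 Ω
R_total = 96.1 + 33.70 = 129.8 Ω
I = V / R_total = 93.2 / 129.8 = 0.7181 A
Voltage across the parallel pair: V_p = I × R_p = 0.7181 × 33.70 = 24.20 V
With V_p across R3, its power is V_p²/R3.
P_R3 = (24.20)² / 84.6 = 6.920 W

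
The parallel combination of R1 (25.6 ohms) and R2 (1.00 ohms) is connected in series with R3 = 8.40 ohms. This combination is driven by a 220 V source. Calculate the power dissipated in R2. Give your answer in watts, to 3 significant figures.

511 W

Collapse the R1‖R2 pair into one equivalent R_p; then R_p and R3 form a series string.
R_p = (25.6×1.00)/(25.6+1.00) = 0.9624 Ω
R_total = R_p + 8.40 = 0.9624 + 8.40 = 9.362 Ω
I = V / R_total = 220 / 9.362 = 23.50 A
Voltage across the parallel pair: V_p = I × R_p = 23.50 × 0.9624 = 22.61 V
R2 sits across V_p; its power is V_p²/R.
P_R2 = (22.61)² / 1.00 = 511.4 W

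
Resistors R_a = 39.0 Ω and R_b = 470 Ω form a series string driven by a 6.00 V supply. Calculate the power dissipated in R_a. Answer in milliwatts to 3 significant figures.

Every series element carries the same I. Get I from the total resistance, then P = I² × R_a.
R_total = 39.0 + 470 = 509.0 Ω
I = V / R_total = 6.00 / 509.0 = 0.01179 A
P_R_a = I² × R_a = (0.01179)² × 39.0 = 0.005419 W

5.42 mW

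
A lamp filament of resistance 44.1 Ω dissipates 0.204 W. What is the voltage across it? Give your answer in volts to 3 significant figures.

3.00 V

Rearranging the power relation for the two known quantities gives V = √(P R).
V = √(0.204 × 44.1) = 2.999 V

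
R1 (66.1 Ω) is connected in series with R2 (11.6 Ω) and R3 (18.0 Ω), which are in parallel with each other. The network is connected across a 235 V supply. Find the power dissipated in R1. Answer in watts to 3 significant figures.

682 W

First combine the parallel branches into one equivalent R_p, then R1 + R_p is a series pair.
R_p = (11.6×18.0)/(11.6+18.0) = 7.054 Ω
R_total = 66.1 + 7.054 = 73.15 Ω
I = V / R_total = 235 / 73.15 = 3.212 A
All the current flows through R1; use P = I²R.
P_R1 = (3.212)² × 66.1 = 682.1 W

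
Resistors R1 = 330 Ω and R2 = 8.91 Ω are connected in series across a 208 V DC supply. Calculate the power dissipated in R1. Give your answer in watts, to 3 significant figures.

In a series string the same current flows through every resistor — find that current, then P = I²R for the one we want.
R_total = 330 + 8.91 = 338.9 Ω
I = V / R_total = 208 / 338.9 = 0.6137 A
P_R1 = I² × R1 = (0.6137)² × 330 = 124.3 W

124 W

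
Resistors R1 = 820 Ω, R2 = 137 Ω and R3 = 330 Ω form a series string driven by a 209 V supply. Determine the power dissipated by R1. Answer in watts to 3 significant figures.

The current is common to all series resistors; compute it, then apply P = I²R for the target.
R_total = 820 + 137 + 330 = 1287 Ω
I = V / R_total = 209 / 1287 = 0.1624 A
P_R1 = I² × R1 = (0.1624)² × 820 = 21.62 W

21.6 W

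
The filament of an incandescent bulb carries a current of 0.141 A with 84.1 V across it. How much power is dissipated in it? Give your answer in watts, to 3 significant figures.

With V and I both given, power follows immediately from P = V I.
P = 84.1 V × 0.1410 A = 11.86 W

11.9 W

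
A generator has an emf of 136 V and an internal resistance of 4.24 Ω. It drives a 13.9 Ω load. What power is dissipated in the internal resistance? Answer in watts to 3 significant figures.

r is in series with the load, so it carries the full circuit current — the loss in it is I²r.
I = ε / (r + R) = 136 / (4.24 + 13.9) = 7.497 A
P_int = I² r = (7.497)² × 4.24 = 238.3 W

238 W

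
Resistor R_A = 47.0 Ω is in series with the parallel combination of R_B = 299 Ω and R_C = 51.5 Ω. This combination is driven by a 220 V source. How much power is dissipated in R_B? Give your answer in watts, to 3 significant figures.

37.8 W

Reduce the parallel pair to R_p first; the network is then a simple series string.
R_p = (299×51.5)/(299+51.5) = 43.93 Ω
R_total = 47.0 + 43.93 = 90.93 Ω
I = V / R_total = 220 / 90.93 = 2.419 A
Voltage across the parallel pair: V_p = I × R_p = 2.419 × 43.93 = 106.3 V
With V_p across R_B, its power is V_p²/R_B.
P_R_B = (106.3)² / 299 = 37.78 W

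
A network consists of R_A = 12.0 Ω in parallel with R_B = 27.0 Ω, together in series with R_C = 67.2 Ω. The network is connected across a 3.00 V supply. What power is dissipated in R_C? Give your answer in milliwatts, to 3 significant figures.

106 mW

First find R_p for the parallel pair, then treat R_p + R_C as a series loop.
R_p = (12.0×27.0)/(12.0+27.0) = 8.308 Ω
R_total = R_p + 67.2 = 8.308 + 67.2 = 75.51 Ω
I = V / R_total = 3.00 / 75.51 = 0.03973 A
All the supply current flows through R_C; use P = I²R_C.
P_R_C = (0.03973)² × 67.2 = 0.1061 W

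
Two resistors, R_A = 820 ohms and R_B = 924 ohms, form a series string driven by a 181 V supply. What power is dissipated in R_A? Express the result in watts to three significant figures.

8.83 W

The current is common to all series resistors; compute it, then apply P = I²R for the target.
R_total = 820 + 924 = 1744 Ω
I = V / R_total = 181 / 1744 = 0.1038 A
P_R_A = I² × R_A = (0.1038)² × 820 = 8.832 W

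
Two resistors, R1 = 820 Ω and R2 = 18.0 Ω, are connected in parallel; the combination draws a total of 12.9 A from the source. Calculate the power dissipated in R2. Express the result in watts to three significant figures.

Parallel branches share V, not I — compute V via R_eq, then use V²/R for the target branch.
1/R_eq = 1/820 + 1/18.0 ⇒ R_eq = 17.61 Ω
V = I_total × R_eq = 12.90 × 17.61 = 227.2 V
P_R2 = V² / R2 = (227.2)² / 18.0 = 2868 W

2870 W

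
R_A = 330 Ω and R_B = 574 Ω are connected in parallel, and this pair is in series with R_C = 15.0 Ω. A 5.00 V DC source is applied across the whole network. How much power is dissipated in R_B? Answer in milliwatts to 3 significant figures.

Combine R_A and R_B into their parallel equivalent first, reducing the network to two series resistors.
R_p = (330×574)/(330+574) = 209.5 Ω
R_total = R_p + 15.0 = 209.5 + 15.0 = 224.5 Ω
I = V / R_total = 5.00 / 224.5 = 0.02227 A
Voltage across the parallel pair: V_p = I × R_p = 0.02227 × 209.5 = 4.666 V
R_B has V_p across it, so P = V_p²/R_B.
P_R_B = (4.666)² / 574 = 0.03793 W

37.9 mW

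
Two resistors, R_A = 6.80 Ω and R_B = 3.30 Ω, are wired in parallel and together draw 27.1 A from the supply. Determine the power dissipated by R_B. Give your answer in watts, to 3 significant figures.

Parallel branches share V, not I — compute V via R_eq, then use V²/R for the target branch.
1/R_eq = 1/6.80 + 1/3.30 ⇒ R_eq = 2.222 Ω
V = I_total × R_eq = 27.10 × 2.222 = 60.21 V
P_R_B = V² / R_B = (60.21)² / 3.30 = 1099 W

1100 W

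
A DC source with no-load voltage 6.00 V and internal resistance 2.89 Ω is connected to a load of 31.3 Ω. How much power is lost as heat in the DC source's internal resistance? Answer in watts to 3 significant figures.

0.0890 W

r is in series with the load, so it carries the full circuit current — the loss in it is I²r.
I = ε / (r + R) = 6.00 / (2.89 + 31.3) = 0.1755 A
P_int = I² r = (0.1755)² × 2.89 = 0.08900 W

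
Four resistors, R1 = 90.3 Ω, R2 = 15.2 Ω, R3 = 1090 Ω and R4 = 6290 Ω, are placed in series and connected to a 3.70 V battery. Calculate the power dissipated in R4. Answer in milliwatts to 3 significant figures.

1.54 mW

Series elements share the same current, so find I first, then use P = I²R.
R_total = 90.3 + 15.2 + 1090 + 6290 = 7486 Ω
I = V / R_total = 3.70 / 7486 = 0.0004943 A
P_R4 = I² × R4 = (0.0004943)² × 6290 = 0.001537 W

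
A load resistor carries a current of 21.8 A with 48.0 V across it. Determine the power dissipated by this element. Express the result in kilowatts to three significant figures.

1.05 kW

Since both terminal voltage and current are stated, P = V I gives the power in one step.
P = 48.0 V × 21.80 A = 1046 W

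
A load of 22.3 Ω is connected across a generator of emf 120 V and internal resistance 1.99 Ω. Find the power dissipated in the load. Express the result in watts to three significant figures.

Load and internal resistance form a series loop — compute the loop current, then the load power via I²R.
I = ε / (r + R) = 120 / (1.99 + 22.3) = 4.940 A
P_load = I² R = (4.940)² × 22.3 = 544.3 W

544 W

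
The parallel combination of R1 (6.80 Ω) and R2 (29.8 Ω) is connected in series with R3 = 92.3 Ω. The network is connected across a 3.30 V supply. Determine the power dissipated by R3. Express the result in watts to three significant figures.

0.105 W

First find R_p for the parallel pair, then treat R_p + R3 as a series loop.
R_p = (6.80×29.8)/(6.80+29.8) = 5.537 Ω
R_total = R_p + 92.3 = 5.537 + 92.3 = 97.84 Ω
I = V / R_total = 3.30 / 97.84 = 0.03373 A
All the supply current flows through R3; use P = I²R3.
P_R3 = (0.03373)² × 92.3 = 0.1050 W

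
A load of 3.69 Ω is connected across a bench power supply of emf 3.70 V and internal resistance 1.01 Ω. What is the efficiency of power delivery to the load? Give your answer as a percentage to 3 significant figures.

78.5 %

Efficiency is P_load / P_total. With a series r and R sharing the same I, P = I²R for each, so η = R/(R+r).
η = R / (R + r) = 3.69 / (3.69 + 1.01) = 0.7851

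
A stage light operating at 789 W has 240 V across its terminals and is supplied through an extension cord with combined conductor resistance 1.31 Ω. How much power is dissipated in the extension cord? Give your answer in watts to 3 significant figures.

Line loss is just I²R for the cable — we know both I and R_line directly.
I = P / V = 789 / 240 = 3.288 A through the extension cord.
P_line = I² R_line = (3.288)² × 1.31 = 14.16 W

14.2 W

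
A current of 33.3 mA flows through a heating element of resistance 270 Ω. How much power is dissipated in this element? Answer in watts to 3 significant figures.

0.299 W

The current through and the resistance of the element are both given; use P = I²R.
P = (0.03330 A)² × 270 Ω = 0.2994 W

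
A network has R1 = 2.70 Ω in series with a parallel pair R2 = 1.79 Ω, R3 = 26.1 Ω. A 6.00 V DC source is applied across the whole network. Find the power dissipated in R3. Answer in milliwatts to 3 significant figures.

First combine the parallel branches into one equivalent R_p, then R1 + R_p is a series pair.
R_p = (1.79×26.1)/(1.79+26.1) = 1.675 Ω
R_total = 2.70 + 1.675 = 4.375 Ω
I = V / R_total = 6.00 / 4.375 = 1.371 A
Voltage across the parallel pair: V_p = I × R_p = 1.371 × 1.675 = 2.297 V
R3 sees V_p directly, so P = V_p² / R3.
P_R3 = (2.297)² / 26.1 = 0.2022 W

202 mW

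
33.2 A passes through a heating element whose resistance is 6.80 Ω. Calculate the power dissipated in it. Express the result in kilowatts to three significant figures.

7.50 kW

Knowing I and R, the power is just I²R — no need to find V first.
P = (33.20 A)² × 6.80 Ω = 7495 W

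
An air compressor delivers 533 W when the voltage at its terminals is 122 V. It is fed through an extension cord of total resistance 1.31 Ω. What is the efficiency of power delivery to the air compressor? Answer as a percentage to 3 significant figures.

95.5 %

I = P / V = 533 / 122 = 4.369 A through the extension cord.
P_line = I² R_line = (4.369)² × 1.31 = 25.00 W
P_source = P_load + P_line = 533.0 + 25.00 = 558.0 W
η = P_load / P_source = 533.0 / 558.0 = 0.9552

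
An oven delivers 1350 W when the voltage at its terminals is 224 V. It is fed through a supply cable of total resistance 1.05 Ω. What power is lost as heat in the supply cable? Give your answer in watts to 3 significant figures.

Only the current and the line resistance are needed for the I²R loss.
I = P / V = 1350 / 224 = 6.027 A through the supply cable.
P_line = I² R_line = (6.027)² × 1.05 = 38.14 W

38.1 W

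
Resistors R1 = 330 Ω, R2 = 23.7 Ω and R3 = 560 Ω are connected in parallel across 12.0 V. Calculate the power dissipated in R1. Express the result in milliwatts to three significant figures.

436 mW

Every branch has 12.0 V across it, so for R1 the power is simply V²/R.
P_R1 = V² / R1 = (12.0)² / 330 Ω = 0.4364 W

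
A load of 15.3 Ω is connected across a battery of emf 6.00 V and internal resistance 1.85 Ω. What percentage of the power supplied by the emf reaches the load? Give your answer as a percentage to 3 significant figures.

89.2 %

η = P_load/(P_load+P_int) = I²R/(I²R+I²r) = R/(R+r) — the I² cancels for series elements.
η = R / (R + r) = 15.3 / (15.3 + 1.85) = 0.8921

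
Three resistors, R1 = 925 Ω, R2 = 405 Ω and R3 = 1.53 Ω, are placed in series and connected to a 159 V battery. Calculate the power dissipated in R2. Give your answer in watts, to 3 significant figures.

5.77 W

The current is common to all series resistors; compute it, then apply P = I²R for the target.
R_total = 925 + 405 + 1.53 = 1332 Ω
I = V / R_total = 159 / 1332 = 0.1194 A
P_R2 = I² × R2 = (0.1194)² × 405 = 5.775 W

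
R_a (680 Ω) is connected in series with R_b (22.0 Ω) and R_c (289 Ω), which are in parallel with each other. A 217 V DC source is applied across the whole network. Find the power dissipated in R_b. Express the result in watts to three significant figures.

First combine the parallel branches into one equivalent R_p, then R_a + R_p is a series pair.
R_p = (22.0×289)/(22.0+289) = 20.44 Ω
R_total = 680 + 20.44 = 700.4 Ω
I = V / R_total = 217 / 700.4 = 0.3098 A
Voltage across the parallel pair: V_p = I × R_p = 0.3098 × 20.44 = 6.334 V
R_b is across V_p, so use P = V²/R for that branch.
P_R_b = (6.334)² / 22.0 = 1.823 W

1.82 W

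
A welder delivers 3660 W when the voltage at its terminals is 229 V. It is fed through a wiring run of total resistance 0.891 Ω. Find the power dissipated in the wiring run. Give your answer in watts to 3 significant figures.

Line loss is just I²R for the cable — we know both I and R_line directly.
I = P / V = 3660 / 229 = 15.98 A through the wiring run.
P_line = I² R_line = (15.98)² × 0.891 = 227.6 W

228 W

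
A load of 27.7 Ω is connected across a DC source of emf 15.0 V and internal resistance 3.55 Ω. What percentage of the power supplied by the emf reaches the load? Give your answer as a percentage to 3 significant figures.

Efficiency is P_load / P_total. With a series r and R sharing the same I, P = I²R for each, so η = R/(R+r).
η = R / (R + r) = 27.7 / (27.7 + 3.55) = 0.8864

88.6 %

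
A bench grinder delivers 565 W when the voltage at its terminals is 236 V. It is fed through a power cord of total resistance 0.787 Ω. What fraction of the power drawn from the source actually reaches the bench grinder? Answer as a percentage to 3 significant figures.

99.2 %

I = P / V = 565 / 236 = 2.394 A through the power cord.
P_line = I² R_line = (2.394)² × 0.787 = 4.511 W
P_source = P_load + P_line = 565.0 + 4.511 = 569.5 W
η = P_load / P_source = 565.0 / 569.5 = 0.9921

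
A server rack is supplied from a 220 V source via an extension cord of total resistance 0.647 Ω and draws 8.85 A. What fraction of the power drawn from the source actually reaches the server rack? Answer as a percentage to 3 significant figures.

97.4 %

The extension cord carries the full 8.85 A.
P_line = I² R_line = (8.850)² × 0.647 = 50.67 W
P_source = V I = 220 × 8.850 = 1947 W; P_load = 1896 W
η = P_load / P_source = 1896 / 1947 = 0.9740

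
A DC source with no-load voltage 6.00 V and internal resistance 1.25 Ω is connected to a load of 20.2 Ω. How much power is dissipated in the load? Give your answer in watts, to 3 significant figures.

1.58 W

Find the circuit current first, then P = I²R for the load (series elements share I).
I = ε / (r + R) = 6.00 / (1.25 + 20.2) = 0.2797 A
P_load = I² R = (0.2797)² × 20.2 = 1.581 W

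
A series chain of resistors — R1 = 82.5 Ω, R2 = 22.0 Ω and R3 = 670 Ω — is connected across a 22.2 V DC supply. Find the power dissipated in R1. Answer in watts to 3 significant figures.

Series elements share the same current, so find I first, then use P = I²R.
R_total = 82.5 + 22.0 + 670 = 774.5 Ω
I = V / R_total = 22.2 / 774.5 = 0.02866 A
P_R1 = I² × R1 = (0.02866)² × 82.5 = 0.06778 W

0.0678 W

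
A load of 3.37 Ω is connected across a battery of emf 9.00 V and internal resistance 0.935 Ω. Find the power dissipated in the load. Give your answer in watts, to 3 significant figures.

14.7 W

Find the circuit current first, then P = I²R for the load (series elements share I).
I = ε / (r + R) = 9.00 / (0.935 + 3.37) = 2.091 A
P_load = I² R = (2.091)² × 3.37 = 14.73 W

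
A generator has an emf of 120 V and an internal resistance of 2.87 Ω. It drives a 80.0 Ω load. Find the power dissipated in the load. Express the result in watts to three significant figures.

With r and R in series, I = ε/(r+R); the load dissipates I²R.
I = ε / (r + R) = 120 / (2.87 + 80.0) = 1.448 A
P_load = I² R = (1.448)² × 80.0 = 167.7 W

168 W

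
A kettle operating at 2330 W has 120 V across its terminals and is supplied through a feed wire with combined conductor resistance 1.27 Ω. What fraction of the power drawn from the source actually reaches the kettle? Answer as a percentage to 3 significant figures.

83.0 %

I = P / V = 2330 / 120 = 19.42 A through the feed wire.
P_line = I² R_line = (19.42)² × 1.27 = 478.8 W
P_source = P_load + P_line = 2330 + 478.8 = 2809 W
η = P_load / P_source = 2330 / 2809 = 0.8295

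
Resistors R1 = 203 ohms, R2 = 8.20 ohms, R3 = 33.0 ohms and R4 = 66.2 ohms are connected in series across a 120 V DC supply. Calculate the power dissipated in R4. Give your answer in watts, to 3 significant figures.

In a series string the same current flows through every resistor — find that current, then P = I²R for the one we want.
R_total = 203 + 8.20 + 33.0 + 66.2 = 310.4 Ω
I = V / R_total = 120 / 310.4 = 0.3866 A
P_R4 = I² × R4 = (0.3866)² × 66.2 = 9.894 W

9.89 W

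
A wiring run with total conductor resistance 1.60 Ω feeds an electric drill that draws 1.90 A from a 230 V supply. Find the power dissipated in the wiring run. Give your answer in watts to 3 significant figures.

5.78 W

Only the current and the line resistance are needed for the I²R loss.
The wiring run carries the full 1.90 A.
P_line = I² R_line = (1.900)² × 1.60 = 5.776 W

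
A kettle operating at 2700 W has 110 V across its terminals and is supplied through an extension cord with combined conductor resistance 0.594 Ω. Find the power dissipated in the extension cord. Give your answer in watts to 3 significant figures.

Line loss is just I²R for the cable — we know both I and R_line directly.
I = P / V = 2700 / 110 = 24.55 A through the extension cord.
P_line = I² R_line = (24.55)² × 0.594 = 357.9 W

358 W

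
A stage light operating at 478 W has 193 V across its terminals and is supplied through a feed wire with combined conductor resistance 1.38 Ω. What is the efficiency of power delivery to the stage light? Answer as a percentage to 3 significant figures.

98.3 %

I = P / V = 478 / 193 = 2.477 A through the feed wire.
P_line = I² R_line = (2.477)² × 1.38 = 8.465 W
P_source = P_load + P_line = 478.0 + 8.465 = 486.5 W
η = P_load / P_source = 478.0 / 486.5 = 0.9826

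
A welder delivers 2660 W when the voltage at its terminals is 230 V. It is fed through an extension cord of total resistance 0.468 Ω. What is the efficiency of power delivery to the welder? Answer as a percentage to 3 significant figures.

97.7 %

I = P / V = 2660 / 230 = 11.57 A through the extension cord.
P_line = I² R_line = (11.57)² × 0.468 = 62.60 W
P_source = P_load + P_line = 2660 + 62.60 = 2723 W
η = P_load / P_source = 2660 / 2723 = 0.9770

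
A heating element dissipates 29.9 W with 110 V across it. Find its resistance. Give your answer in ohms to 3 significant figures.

405 Ω

The two known quantities fix the third via R = V² / P.
R = (110)² / 29.9 = 404.7 Ω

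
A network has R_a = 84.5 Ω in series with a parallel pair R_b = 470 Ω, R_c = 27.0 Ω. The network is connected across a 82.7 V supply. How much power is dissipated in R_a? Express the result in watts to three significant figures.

Reduce the parallel pair to R_p first; the network is then a simple series string.
R_p = (470×27.0)/(470+27.0) = 25.53 Ω
R_total = 84.5 + 25.53 = 110.0 Ω
I = V / R_total = 82.7 / 110.0 = 0.7516 A
R_a is in the main series path, so its power is I²R_a.
P_R_a = (0.7516)² × 84.5 = 47.73 W

47.7 W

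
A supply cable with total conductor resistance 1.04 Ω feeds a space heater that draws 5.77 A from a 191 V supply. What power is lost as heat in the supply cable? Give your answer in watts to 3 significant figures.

The supply cable is a series resistance carrying the load current; its dissipation is I²R_line.
The supply cable carries the full 5.77 A.
P_line = I² R_line = (5.770)² × 1.04 = 34.62 W

34.6 W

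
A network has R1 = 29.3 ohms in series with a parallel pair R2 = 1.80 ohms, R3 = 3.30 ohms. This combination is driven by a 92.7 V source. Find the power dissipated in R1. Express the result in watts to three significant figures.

First combine the parallel branches into one equivalent R_p, then R1 + R_p is a series pair.
R_p = (1.80×3.30)/(1.80+3.30) = 1.165 Ω
R_total = 29.3 + 1.165 = 30.46 Ω
I = V / R_total = 92.7 / 30.46 = 3.043 A
The full supply current passes through R1: P = I²R.
P_R1 = (3.043)² × 29.3 = 271.3 W

271 W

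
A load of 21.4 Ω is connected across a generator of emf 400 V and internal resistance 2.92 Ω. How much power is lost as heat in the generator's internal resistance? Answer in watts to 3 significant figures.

790 W

r is in series with the load, so it carries the full circuit current — the loss in it is I²r.
I = ε / (r + R) = 400 / (2.92 + 21.4) = 16.45 A
P_int = I² r = (16.45)² × 2.92 = 789.9 W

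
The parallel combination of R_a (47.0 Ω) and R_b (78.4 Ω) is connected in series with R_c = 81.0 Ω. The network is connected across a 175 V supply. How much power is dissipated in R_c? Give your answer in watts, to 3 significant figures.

204 W

First find R_p for the parallel pair, then treat R_p + R_c as a series loop.
R_p = (47.0×78.4)/(47.0+78.4) = 29.38 Ω
R_total = R_p + 81.0 = 29.38 + 81.0 = 110.4 Ω
I = V / R_total = 175 / 110.4 = 1.585 A
R_c carries the full series current, so P = I²R.
P_R_c = (1.585)² × 81.0 = 203.6 W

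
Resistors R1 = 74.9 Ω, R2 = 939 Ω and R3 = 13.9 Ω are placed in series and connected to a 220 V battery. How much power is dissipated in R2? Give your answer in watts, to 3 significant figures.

In a series string the same current flows through every resistor — find that current, then P = I²R for the one we want.
R_total = 74.9 + 939 + 13.9 = 1028 Ω
I = V / R_total = 220 / 1028 = 0.2140 A
P_R2 = I² × R2 = (0.2140)² × 939 = 43.02 W

43.0 W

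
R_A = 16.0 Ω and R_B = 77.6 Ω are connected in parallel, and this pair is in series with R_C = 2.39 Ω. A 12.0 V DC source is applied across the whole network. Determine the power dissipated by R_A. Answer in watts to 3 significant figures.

Collapse the R_A‖R_B pair into one equivalent R_p; then R_p and R_C form a series string.
R_p = (16.0×77.6)/(16.0+77.6) = 13.26 Ω
R_total = R_p + 2.39 = 13.26 + 2.39 = 15.65 Ω
I = V / R_total = 12.0 / 15.65 = 0.7665 A
Voltage across the parallel pair: V_p = I × R_p = 0.7665 × 13.26 = 10.17 V
Use P = V²/R for R_A with V = V_p.
P_R_A = (10.17)² / 16.0 = 6.462 W

6.46 W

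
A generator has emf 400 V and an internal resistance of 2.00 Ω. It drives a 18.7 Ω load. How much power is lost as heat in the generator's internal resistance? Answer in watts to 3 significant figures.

The internal resistance carries the same current as the load; P_int = I²r.
I = ε / (r + R) = 400 / (2.00 + 18.7) = 19.32 A
P_int = I² r = (19.32)² × 2.00 = 746.8 W

747 W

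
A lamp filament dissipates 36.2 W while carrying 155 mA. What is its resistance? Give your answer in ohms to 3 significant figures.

The two known quantities fix the third via R = P / I².
R = 36.2 / (0.1550)² = 1507 Ω

1510 Ω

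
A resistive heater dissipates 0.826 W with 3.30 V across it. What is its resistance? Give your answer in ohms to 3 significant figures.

13.2 Ω

Inverting the appropriate power form: R = V² / P.
R = (3.30)² / 0.826 = 13.18 Ω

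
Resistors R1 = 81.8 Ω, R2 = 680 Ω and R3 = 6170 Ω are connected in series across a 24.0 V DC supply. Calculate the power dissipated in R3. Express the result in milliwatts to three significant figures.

Series elements share the same current, so find I first, then use P = I²R.
R_total = 81.8 + 680 + 6170 = 6932 Ω
I = V / R_total = 24.0 / 6932 = 0.003462 A
P_R3 = I² × R3 = (0.003462)² × 6170 = 0.07396 W

74.0 mW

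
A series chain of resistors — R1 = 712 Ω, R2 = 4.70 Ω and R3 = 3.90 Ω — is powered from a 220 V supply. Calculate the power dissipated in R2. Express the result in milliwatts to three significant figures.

438 mW

Series elements share the same current, so find I first, then use P = I²R.
R_total = 712 + 4.70 + 3.90 = 720.6 Ω
I = V / R_total = 220 / 720.6 = 0.3053 A
P_R2 = I² × R2 = (0.3053)² × 4.70 = 0.4381 W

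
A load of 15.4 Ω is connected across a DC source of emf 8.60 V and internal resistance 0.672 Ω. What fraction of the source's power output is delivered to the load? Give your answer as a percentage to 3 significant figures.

95.8 %

Efficiency is P_load / P_total. With a series r and R sharing the same I, P = I²R for each, so η = R/(R+r).
η = R / (R + r) = 15.4 / (15.4 + 0.672) = 0.9582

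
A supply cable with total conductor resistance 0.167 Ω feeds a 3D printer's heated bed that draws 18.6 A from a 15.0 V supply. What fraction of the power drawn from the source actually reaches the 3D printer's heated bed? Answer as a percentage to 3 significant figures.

The supply cable carries the full 18.6 A.
P_line = I² R_line = (18.60)² × 0.167 = 57.78 W
P_source = V I = 15.0 × 18.60 = 279.0 W; P_load = 221.2 W
η = P_load / P_source = 221.2 / 279.0 = 0.7929

79.3 %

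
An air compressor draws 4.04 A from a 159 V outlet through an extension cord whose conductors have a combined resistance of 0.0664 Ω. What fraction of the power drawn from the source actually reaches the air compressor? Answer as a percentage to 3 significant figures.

99.8 %

The extension cord carries the full 4.04 A.
P_line = I² R_line = (4.040)² × 0.0664 = 1.084 W
P_source = V I = 159 × 4.040 = 642.4 W; P_load = 641.3 W
η = P_load / P_source = 641.3 / 642.4 = 0.9983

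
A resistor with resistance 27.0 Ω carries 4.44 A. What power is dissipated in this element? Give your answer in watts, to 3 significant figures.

With I and R stated, P = I²R applies in one step.
P = (4.440 A)² × 27.0 Ω = 532.3 W

532 W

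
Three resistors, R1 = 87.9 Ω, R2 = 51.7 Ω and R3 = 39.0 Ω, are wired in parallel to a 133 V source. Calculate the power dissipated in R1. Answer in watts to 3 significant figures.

201 W

Each parallel branch sees the full supply voltage, so P = V²/R applies directly to the target branch.
P_R1 = V² / R1 = (133)² / 87.9 Ω = 201.2 W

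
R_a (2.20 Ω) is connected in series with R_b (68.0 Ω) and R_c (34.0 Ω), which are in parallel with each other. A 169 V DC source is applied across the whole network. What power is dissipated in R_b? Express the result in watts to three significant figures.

349 W

First combine the parallel branches into one equivalent R_p, then R_a + R_p is a series pair.
R_p = (68.0×34.0)/(68.0+34.0) = 22.67 Ω
R_total = 2.20 + 22.67 = 24.87 Ω
I = V / R_total = 169 / 24.87 = 6.796 A
Voltage across the parallel pair: V_p = I × R_p = 6.796 × 22.67 = 154.0 V
R_b is across V_p, so use P = V²/R for that branch.
P_R_b = (154.0)² / 68.0 = 349.0 W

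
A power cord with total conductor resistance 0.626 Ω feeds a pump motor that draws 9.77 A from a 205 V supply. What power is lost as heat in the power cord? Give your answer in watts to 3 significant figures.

59.8 W

The power cord and load are in series, so the same current flows in both; the loss is I²R_line.
The power cord carries the full 9.77 A.
P_line = I² R_line = (9.770)² × 0.626 = 59.75 W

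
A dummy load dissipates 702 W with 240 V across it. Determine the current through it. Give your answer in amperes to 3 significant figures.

The two known quantities fix the third via I = P / V.
I = 702 / 240 = 2.925 A

2.92 A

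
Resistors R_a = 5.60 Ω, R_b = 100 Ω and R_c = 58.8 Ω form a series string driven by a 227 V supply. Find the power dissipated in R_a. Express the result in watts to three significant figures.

Series elements share the same current, so find I first, then use P = I²R.
R_total = 5.60 + 100 + 58.8 = 164.4 Ω
I = V / R_total = 227 / 164.4 = 1.381 A
P_R_a = I² × R_a = (1.381)² × 5.60 = 10.68 W

10.7 W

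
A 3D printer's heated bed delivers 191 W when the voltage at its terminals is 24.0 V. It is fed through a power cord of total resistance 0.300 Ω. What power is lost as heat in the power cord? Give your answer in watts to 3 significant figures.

19.0 W

The power cord and load are in series, so the same current flows in both; the loss is I²R_line.
I = P / V = 191 / 24.0 = 7.958 A through the power cord.
P_line = I² R_line = (7.958)² × 0.300 = 19.00 W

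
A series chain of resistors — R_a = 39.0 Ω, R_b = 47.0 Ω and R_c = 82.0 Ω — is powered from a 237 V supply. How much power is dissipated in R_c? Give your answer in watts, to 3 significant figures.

The current is common to all series resistors; compute it, then apply P = I²R for the target.
R_total = 39.0 + 47.0 + 82.0 = 168.0 Ω
I = V / R_total = 237 / 168.0 = 1.411 A
P_R_c = I² × R_c = (1.411)² × 82.0 = 163.2 W

163 W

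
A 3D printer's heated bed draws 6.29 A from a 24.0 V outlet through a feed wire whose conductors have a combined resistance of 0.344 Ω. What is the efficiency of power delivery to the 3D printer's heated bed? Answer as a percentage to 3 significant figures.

91.0 %

The feed wire carries the full 6.29 A.
P_line = I² R_line = (6.290)² × 0.344 = 13.61 W
P_source = V I = 24.0 × 6.290 = 151.0 W; P_load = 137.3 W
η = P_load / P_source = 137.3 / 151.0 = 0.9098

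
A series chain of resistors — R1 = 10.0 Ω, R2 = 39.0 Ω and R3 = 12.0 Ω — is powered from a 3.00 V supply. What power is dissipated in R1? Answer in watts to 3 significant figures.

Every series element carries the same I. Get I from the total resistance, then P = I² × R1.
R_total = 10.0 + 39.0 + 12.0 = 61.00 Ω
I = V / R_total = 3.00 / 61.00 = 0.04918 A
P_R1 = I² × R1 = (0.04918)² × 10.0 = 0.02419 W

0.0242 W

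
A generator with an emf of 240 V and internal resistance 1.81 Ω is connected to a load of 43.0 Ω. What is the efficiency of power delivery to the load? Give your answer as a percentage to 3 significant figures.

96.0 %

Both r and R carry the same current, so the power split is just the resistance split: η = R/(R+r).
η = R / (R + r) = 43.0 / (43.0 + 1.81) = 0.9596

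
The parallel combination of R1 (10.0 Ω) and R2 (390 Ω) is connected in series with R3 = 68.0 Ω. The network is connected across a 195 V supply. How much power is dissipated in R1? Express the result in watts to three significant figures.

Collapse the R1‖R2 pair into one equivalent R_p; then R_p and R3 form a series string.
R_p = (10.0×390)/(10.0+390) = 9.750 Ω
R_total = R_p + 68.0 = 9.750 + 68.0 = 77.75 Ω
I = V / R_total = 195 / 77.75 = 2.508 A
Voltage across the parallel pair: V_p = I × R_p = 2.508 × 9.750 = 24.45 V
Use P = V²/R for R1 with V = V_p.
P_R1 = (24.45)² / 10.0 = 59.80 W

59.8 W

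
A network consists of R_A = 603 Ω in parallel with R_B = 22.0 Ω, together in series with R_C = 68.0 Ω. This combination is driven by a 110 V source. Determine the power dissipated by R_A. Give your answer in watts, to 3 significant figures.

First find R_p for the parallel pair, then treat R_p + R_C as a series loop.
R_p = (603×22.0)/(603+22.0) = 21.23 Ω
R_total = R_p + 68.0 = 21.23 + 68.0 = 89.23 Ω
I = V / R_total = 110 / 89.23 = 1.233 A
Voltage across the parallel pair: V_p = I × R_p = 1.233 × 21.23 = 26.17 V
R_A sits across V_p; its power is V_p²/R.
P_R_A = (26.17)² / 603 = 1.136 W

1.14 W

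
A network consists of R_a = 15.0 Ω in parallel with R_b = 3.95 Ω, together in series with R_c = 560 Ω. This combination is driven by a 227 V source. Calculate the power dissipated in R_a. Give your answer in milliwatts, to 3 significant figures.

106 mW

Collapse the R_a‖R_b pair into one equivalent R_p; then R_p and R_c form a series string.
R_p = (15.0×3.95)/(15.0+3.95) = 3.127 Ω
R_total = R_p + 560 = 3.127 + 560 = 563.1 Ω
I = V / R_total = 227 / 563.1 = 0.4031 A
Voltage across the parallel pair: V_p = I × R_p = 0.4031 × 3.127 = 1.260 V
R_a has V_p across it, so P = V_p²/R_a.
P_R_a = (1.260)² / 15.0 = 0.1059 W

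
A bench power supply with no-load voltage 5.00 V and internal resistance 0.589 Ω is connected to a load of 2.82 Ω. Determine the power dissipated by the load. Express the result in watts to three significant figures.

6.07 W

Find the circuit current first, then P = I²R for the load (series elements share I).
I = ε / (r + R) = 5.00 / (0.589 + 2.82) = 1.467 A
P_load = I² R = (1.467)² × 2.82 = 6.066 W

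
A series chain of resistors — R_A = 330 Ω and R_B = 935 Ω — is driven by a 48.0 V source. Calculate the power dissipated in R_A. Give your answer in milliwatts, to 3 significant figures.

Series elements share the same current, so find I first, then use P = I²R.
R_total = 330 + 935 = 1265 Ω
I = V / R_total = 48.0 / 1265 = 0.03794 A
P_R_A = I² × R_A = (0.03794)² × 330 = 0.4751 W

475 mW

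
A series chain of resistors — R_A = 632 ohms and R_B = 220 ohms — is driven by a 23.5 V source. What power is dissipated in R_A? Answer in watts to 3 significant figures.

The current is common to all series resistors; compute it, then apply P = I²R for the target.
R_total = 632 + 220 = 852.0 Ω
I = V / R_total = 23.5 / 852.0 = 0.02758 A
P_R_A = I² × R_A = (0.02758)² × 632 = 0.4808 W

0.481 W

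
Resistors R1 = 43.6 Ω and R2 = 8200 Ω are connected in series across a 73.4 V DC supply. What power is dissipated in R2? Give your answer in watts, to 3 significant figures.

0.650 W

Since the resistors are in series they all carry the loop current I = V/R_total; the power in any one is I²R.
R_total = 43.6 + 8200 = 8244 Ω
I = V / R_total = 73.4 / 8244 = 0.008904 A
P_R2 = I² × R2 = (0.008904)² × 8200 = 0.6501 W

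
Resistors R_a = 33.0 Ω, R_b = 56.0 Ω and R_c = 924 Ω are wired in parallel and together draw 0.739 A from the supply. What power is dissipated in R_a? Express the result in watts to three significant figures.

6.82 W

The branches share the same voltage, but only the total current is given — find V from the equivalent resistance first.
1/R_eq = 1/33.0 + 1/56.0 + 1/924 ⇒ R_eq = 20.31 Ω
V = I_total × R_eq = 0.7390 × 20.31 = 15.01 V
P_R_a = V² / R_a = (15.01)² / 33.0 = 6.825 W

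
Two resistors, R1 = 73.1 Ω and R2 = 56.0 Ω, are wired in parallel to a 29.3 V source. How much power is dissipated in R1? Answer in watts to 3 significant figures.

11.7 W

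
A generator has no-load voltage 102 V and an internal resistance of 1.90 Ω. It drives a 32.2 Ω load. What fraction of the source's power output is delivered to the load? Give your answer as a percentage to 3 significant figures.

94.4 %

The source delivers εI, of which I²R reaches the load and I²r is lost; since I is common, η = R/(R+r).
η = R / (R + r) = 32.2 / (32.2 + 1.90) = 0.9443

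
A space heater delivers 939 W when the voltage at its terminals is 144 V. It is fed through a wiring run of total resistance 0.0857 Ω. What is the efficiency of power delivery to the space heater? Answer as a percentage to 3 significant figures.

I = P / V = 939 / 144 = 6.521 A through the wiring run.
P_line = I² R_line = (6.521)² × 0.0857 = 3.644 W
P_source = P_load + P_line = 939.0 + 3.644 = 942.6 W
η = P_load / P_source = 939.0 / 942.6 = 0.9961

99.6 %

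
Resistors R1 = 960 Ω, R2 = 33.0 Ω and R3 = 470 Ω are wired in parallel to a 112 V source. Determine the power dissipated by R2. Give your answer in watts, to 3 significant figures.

380 W

The supply voltage appears across each parallel branch — just use P = V²/R2.
P_R2 = V² / R2 = (112)² / 33.0 Ω = 380.1 W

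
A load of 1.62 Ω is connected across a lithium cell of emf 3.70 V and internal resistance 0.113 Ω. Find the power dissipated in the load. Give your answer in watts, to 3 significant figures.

7.38 W

Find the circuit current first, then P = I²R for the load (series elements share I).
I = ε / (r + R) = 3.70 / (0.113 + 1.62) = 2.135 A
P_load = I² R = (2.135)² × 1.62 = 7.385 W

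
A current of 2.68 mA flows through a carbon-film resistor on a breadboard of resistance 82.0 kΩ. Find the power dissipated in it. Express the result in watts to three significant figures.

0.589 W

With I and R stated, P = I²R applies in one step.
P = (0.002680 A)² × 82000 Ω = 0.5890 W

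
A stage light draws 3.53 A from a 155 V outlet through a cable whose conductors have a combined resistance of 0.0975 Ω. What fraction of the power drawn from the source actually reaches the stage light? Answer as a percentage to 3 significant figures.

The cable carries the full 3.53 A.
P_line = I² R_line = (3.530)² × 0.0975 = 1.215 W
P_source = V I = 155 × 3.530 = 547.1 W; P_load = 545.9 W
η = P_load / P_source = 545.9 / 547.1 = 0.9978

99.8 %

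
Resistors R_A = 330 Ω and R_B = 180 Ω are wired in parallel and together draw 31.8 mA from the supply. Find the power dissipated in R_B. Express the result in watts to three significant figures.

0.0762 W

The branches share the same voltage, but only the total current is given — find V from the equivalent resistance first.
1/R_eq = 1/330 + 1/180 ⇒ R_eq = 116.5 Ω
V = I_total × R_eq = 0.03180 × 116.5 = 3.704 V
P_R_B = V² / R_B = (3.704)² / 180 = 0.07621 W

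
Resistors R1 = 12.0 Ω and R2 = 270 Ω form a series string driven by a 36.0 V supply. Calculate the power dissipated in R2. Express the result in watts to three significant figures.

Every series element carries the same I. Get I from the total resistance, then P = I² × R2.
R_total = 12.0 + 270 = 282.0 Ω
I = V / R_total = 36.0 / 282.0 = 0.1277 A
P_R2 = I² × R2 = (0.1277)² × 270 = 4.400 W

4.40 W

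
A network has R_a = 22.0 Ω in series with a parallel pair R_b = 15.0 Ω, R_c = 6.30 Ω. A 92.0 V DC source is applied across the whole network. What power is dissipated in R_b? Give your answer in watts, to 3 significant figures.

Reduce the parallel pair to R_p first; the network is then a simple series string.
R_p = (15.0×6.30)/(15.0+6.30) = 4.437 Ω
R_total = 22.0 + 4.437 = 26.44 Ω
I = V / R_total = 92.0 / 26.44 = 3.480 A
Voltage across the parallel pair: V_p = I × R_p = 3.480 × 4.437 = 15.44 V
R_b is across V_p, so use P = V²/R for that branch.
P_R_b = (15.44)² / 15.0 = 15.89 W

15.9 W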